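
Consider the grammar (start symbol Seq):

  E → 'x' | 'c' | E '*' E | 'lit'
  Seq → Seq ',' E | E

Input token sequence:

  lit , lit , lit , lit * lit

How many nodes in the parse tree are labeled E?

6

[Seq [Seq [Seq [Seq [E lit]] , [E lit]] , [E lit]] , [E [E lit] * [E lit]]]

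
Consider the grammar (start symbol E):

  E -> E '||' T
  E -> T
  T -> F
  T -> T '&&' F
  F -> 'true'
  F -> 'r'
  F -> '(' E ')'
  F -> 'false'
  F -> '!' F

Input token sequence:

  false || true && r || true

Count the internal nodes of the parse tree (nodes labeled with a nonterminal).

11

[E [E [E [T [F false]]] || [T [T [F true]] && [F r]]] || [T [F true]]]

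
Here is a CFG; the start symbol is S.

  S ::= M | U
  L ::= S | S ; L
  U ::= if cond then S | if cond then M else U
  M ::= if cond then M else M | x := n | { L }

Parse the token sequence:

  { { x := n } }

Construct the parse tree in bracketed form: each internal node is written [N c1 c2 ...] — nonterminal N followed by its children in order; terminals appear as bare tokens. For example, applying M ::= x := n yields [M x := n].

S
M
{ L }
{ S }
{ M }
{ { L } }
{ { S } }
{ { M } }
{ { x := n } }

[S [M { [L [S [M { [L [S [M x := n]]] }]]] }]]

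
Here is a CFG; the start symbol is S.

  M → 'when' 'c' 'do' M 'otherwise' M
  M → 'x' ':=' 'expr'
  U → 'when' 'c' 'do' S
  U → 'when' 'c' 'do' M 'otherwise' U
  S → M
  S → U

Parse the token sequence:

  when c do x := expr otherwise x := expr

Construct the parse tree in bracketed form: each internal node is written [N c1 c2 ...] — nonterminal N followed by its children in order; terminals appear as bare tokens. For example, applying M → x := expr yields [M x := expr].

[S [M when c do [M x := expr] otherwise [M x := expr]]]

S
M
when c do M otherwise M
when c do x := expr otherwise M
when c do x := expr otherwise x := expr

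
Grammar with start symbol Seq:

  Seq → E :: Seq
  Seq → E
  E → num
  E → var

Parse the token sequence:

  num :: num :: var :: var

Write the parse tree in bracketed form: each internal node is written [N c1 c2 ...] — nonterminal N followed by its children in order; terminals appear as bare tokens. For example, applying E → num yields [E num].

[Seq [E num] :: [Seq [E num] :: [Seq [E var] :: [Seq [E var]]]]]

Seq
E :: Seq
num :: Seq
num :: E :: Seq
num :: num :: Seq
num :: num :: E :: Seq
num :: num :: var :: Seq
num :: num :: var :: E
num :: num :: var :: var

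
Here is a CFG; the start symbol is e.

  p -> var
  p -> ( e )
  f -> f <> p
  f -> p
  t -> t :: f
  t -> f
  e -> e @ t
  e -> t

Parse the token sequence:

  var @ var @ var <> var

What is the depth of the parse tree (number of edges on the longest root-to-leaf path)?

[e [e [e [t [f [p var]]]] @ [t [f [p var]]]] @ [t [f [f [p var]] <> [p var]]]]

6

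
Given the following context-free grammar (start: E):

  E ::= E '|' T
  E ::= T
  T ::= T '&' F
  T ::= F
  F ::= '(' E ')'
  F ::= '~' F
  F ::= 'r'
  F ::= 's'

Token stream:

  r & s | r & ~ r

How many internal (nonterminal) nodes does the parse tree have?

11

[E [E [T [T [F r]] & [F s]]] | [T [T [F r]] & [F ~ [F r]]]]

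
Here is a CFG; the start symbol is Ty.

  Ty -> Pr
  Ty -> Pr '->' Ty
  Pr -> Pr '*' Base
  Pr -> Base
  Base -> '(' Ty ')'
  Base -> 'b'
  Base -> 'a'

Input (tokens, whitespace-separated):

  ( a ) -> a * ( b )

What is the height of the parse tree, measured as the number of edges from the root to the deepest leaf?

7

[Ty [Pr [Base ( [Ty [Pr [Base a]]] )]] -> [Ty [Pr [Pr [Base a]] * [Base ( [Ty [Pr [Base b]]] )]]]]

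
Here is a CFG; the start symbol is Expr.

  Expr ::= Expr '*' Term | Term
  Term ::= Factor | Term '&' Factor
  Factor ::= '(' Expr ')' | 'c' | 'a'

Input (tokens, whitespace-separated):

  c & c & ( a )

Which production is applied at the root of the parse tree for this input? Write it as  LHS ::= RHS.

[Expr [Term [Term [Term [Factor c]] & [Factor c]] & [Factor ( [Expr [Term [Factor a]]] )]]]

Expr ::= Term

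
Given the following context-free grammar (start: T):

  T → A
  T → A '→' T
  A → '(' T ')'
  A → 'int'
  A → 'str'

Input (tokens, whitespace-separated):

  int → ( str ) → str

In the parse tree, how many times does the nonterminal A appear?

[T [A int] → [T [A ( [T [A str]] )] → [T [A str]]]]

4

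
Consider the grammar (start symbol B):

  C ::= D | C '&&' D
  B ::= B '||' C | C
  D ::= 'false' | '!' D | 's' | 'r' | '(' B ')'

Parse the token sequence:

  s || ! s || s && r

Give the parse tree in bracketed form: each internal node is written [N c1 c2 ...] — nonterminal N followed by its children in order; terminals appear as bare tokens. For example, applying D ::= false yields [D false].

[B [B [B [C [D s]]] || [C [D ! [D s]]]] || [C [C [D s]] && [D r]]]

B
B || C
B || C || C
C || C || C
D || C || C
s || C || C
s || D || C
s || ! D || C
s || ! s || C
s || ! s || C && D
s || ! s || D && D
s || ! s || s && D
s || ! s || s && r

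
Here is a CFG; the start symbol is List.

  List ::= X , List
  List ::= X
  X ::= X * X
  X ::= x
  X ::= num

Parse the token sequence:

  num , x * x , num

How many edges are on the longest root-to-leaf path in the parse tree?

4

[List [X num] , [List [X [X x] * [X x]] , [List [X num]]]]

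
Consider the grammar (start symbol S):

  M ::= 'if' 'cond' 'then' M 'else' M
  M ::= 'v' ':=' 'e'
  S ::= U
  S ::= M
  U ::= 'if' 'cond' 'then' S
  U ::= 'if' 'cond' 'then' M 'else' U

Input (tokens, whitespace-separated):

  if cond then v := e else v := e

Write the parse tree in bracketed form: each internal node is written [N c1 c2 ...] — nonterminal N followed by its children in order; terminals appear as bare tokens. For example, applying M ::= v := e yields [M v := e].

S
M
if cond then M else M
if cond then v := e else M
if cond then v := e else v := e

[S [M if cond then [M v := e] else [M v := e]]]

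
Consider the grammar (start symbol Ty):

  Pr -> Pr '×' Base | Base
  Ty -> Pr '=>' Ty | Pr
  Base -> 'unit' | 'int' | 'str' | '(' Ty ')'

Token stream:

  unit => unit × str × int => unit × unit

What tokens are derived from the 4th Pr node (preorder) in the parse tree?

[Ty [Pr [Base unit]] => [Ty [Pr [Pr [Pr [Base unit]] × [Base str]] × [Base int]] => [Ty [Pr [Pr [Base unit]] × [Base unit]]]]]

unit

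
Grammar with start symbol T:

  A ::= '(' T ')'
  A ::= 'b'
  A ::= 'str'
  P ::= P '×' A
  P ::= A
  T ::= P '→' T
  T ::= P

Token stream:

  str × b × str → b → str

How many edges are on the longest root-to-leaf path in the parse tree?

5

[T [P [P [P [A str]] × [A b]] × [A str]] → [T [P [A b]] → [T [P [A str]]]]]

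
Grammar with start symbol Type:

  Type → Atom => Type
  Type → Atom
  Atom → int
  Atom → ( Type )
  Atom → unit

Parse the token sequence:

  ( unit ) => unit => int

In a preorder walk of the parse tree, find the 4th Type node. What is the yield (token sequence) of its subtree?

int

[Type [Atom ( [Type [Atom unit]] )] => [Type [Atom unit] => [Type [Atom int]]]]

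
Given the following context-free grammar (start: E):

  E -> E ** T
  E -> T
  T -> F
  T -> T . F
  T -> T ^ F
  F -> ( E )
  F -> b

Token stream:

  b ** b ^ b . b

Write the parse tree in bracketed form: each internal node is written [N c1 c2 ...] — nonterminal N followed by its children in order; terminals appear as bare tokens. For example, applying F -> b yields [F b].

E
E ** T
T ** T
F ** T
b ** T
b ** T . F
b ** T ^ F . F
b ** F ^ F . F
b ** b ^ F . F
b ** b ^ b . F
b ** b ^ b . b

[E [E [T [F b]]] ** [T [T [T [F b]] ^ [F b]] . [F b]]]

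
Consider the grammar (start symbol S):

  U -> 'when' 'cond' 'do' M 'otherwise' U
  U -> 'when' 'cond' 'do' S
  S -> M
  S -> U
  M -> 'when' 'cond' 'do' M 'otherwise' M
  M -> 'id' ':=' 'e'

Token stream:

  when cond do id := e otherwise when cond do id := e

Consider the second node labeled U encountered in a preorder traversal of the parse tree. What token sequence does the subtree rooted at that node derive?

[S [U when cond do [M id := e] otherwise [U when cond do [S [M id := e]]]]]

when cond do id := e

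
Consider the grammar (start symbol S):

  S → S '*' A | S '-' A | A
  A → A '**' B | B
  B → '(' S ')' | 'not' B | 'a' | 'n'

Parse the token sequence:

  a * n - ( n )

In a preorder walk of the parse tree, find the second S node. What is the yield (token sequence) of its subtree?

a * n

[S [S [S [A [B a]]] * [A [B n]]] - [A [B ( [S [A [B n]]] )]]]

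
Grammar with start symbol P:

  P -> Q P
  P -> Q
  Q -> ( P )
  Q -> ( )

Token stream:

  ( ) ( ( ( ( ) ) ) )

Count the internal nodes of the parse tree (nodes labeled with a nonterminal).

10

[P [Q ( )] [P [Q ( [P [Q ( [P [Q ( [P [Q ( )]] )]] )]] )]]]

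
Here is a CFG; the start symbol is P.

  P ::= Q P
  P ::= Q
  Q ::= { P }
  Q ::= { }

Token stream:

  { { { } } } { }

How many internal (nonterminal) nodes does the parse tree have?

[P [Q { [P [Q { [P [Q { }]] }]] }] [P [Q { }]]]

8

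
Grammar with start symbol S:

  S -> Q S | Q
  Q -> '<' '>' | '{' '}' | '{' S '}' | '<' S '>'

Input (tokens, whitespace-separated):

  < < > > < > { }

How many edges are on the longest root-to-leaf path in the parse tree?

[S [Q < [S [Q < >]] >] [S [Q < >] [S [Q { }]]]]

4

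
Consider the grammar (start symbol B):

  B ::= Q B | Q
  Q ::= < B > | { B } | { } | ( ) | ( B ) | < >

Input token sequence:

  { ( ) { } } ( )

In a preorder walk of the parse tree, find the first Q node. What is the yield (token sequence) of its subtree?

{ ( ) { } }

[B [Q { [B [Q ( )] [B [Q { }]]] }] [B [Q ( )]]]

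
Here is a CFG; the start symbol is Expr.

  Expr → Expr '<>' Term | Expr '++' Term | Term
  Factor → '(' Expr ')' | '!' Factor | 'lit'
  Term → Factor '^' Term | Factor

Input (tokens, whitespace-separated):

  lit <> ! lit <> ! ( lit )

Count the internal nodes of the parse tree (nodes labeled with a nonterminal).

[Expr [Expr [Expr [Term [Factor lit]]] <> [Term [Factor ! [Factor lit]]]] <> [Term [Factor ! [Factor ( [Expr [Term [Factor lit]]] )]]]]

14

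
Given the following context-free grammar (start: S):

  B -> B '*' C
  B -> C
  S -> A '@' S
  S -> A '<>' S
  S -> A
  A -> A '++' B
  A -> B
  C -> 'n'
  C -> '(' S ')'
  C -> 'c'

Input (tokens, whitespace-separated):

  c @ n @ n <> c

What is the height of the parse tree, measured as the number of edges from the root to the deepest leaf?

[S [A [B [C c]]] @ [S [A [B [C n]]] @ [S [A [B [C n]]] <> [S [A [B [C c]]]]]]]

7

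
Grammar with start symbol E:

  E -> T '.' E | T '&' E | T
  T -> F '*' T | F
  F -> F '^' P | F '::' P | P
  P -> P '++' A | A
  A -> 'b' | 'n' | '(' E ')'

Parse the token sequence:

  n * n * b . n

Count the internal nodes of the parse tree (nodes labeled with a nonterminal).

18

[E [T [F [P [A n]]] * [T [F [P [A n]]] * [T [F [P [A b]]]]]] . [E [T [F [P [A n]]]]]]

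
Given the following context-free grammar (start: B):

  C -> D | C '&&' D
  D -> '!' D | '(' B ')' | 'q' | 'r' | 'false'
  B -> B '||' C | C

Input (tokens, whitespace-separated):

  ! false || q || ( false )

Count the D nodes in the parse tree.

5

[B [B [B [C [D ! [D false]]]] || [C [D q]]] || [C [D ( [B [C [D false]]] )]]]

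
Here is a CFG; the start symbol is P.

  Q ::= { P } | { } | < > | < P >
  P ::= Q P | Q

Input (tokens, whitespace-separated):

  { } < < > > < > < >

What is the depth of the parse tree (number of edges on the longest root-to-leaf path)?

5

[P [Q { }] [P [Q < [P [Q < >]] >] [P [Q < >] [P [Q < >]]]]]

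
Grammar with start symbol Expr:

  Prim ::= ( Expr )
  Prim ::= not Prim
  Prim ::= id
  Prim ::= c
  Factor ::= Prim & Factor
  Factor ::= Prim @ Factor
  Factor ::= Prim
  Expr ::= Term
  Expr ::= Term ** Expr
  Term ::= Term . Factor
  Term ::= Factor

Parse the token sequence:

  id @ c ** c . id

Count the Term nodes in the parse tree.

[Expr [Term [Factor [Prim id] @ [Factor [Prim c]]]] ** [Expr [Term [Term [Factor [Prim c]]] . [Factor [Prim id]]]]]

3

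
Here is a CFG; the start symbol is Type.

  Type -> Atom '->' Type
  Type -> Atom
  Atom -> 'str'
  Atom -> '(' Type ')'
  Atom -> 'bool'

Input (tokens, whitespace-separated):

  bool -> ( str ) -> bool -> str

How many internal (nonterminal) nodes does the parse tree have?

[Type [Atom bool] -> [Type [Atom ( [Type [Atom str]] )] -> [Type [Atom bool] -> [Type [Atom str]]]]]

10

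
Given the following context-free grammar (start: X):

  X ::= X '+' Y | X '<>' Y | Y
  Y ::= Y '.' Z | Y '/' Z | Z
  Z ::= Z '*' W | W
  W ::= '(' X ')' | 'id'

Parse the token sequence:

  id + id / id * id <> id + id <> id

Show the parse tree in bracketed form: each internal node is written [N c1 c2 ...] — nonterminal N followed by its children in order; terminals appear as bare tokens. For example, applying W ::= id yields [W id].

[X [X [X [X [X [Y [Z [W id]]]] + [Y [Y [Z [W id]]] / [Z [Z [W id]] * [W id]]]] <> [Y [Z [W id]]]] + [Y [Z [W id]]]] <> [Y [Z [W id]]]]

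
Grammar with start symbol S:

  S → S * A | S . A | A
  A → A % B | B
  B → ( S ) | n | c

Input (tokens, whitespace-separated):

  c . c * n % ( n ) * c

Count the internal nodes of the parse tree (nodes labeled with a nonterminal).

17

[S [S [S [S [A [B c]]] . [A [B c]]] * [A [A [B n]] % [B ( [S [A [B n]]] )]]] * [A [B c]]]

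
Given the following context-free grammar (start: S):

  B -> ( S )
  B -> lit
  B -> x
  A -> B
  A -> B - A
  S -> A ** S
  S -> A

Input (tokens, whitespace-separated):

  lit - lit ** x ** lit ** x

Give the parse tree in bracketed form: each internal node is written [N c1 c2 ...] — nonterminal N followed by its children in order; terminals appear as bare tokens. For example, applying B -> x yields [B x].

S
A ** S
B - A ** S
lit - A ** S
lit - B ** S
lit - lit ** S
lit - lit ** A ** S
lit - lit ** B ** S
lit - lit ** x ** S
lit - lit ** x ** A ** S
lit - lit ** x ** B ** S
lit - lit ** x ** lit ** S
lit - lit ** x ** lit ** A
lit - lit ** x ** lit ** B
lit - lit ** x ** lit ** x

[S [A [B lit] - [A [B lit]]] ** [S [A [B x]] ** [S [A [B lit]] ** [S [A [B x]]]]]]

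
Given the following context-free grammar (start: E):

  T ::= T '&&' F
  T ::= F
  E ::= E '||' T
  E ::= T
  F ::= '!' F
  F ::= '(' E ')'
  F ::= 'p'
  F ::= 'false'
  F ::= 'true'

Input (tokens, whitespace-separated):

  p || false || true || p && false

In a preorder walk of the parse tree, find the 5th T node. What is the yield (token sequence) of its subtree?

[E [E [E [E [T [F p]]] || [T [F false]]] || [T [F true]]] || [T [T [F p]] && [F false]]]

p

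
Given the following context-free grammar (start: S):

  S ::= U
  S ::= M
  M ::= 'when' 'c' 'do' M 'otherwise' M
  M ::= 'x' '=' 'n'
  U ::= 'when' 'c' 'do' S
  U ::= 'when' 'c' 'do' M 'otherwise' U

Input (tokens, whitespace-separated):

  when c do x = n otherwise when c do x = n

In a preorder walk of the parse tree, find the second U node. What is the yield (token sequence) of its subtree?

[S [U when c do [M x = n] otherwise [U when c do [S [M x = n]]]]]

when c do x = n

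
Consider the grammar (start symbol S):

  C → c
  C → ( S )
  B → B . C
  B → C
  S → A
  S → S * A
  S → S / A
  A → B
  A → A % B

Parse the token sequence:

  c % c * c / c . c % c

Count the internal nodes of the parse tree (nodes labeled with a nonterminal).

20

[S [S [S [A [A [B [C c]]] % [B [C c]]]] * [A [B [C c]]]] / [A [A [B [B [C c]] . [C c]]] % [B [C c]]]]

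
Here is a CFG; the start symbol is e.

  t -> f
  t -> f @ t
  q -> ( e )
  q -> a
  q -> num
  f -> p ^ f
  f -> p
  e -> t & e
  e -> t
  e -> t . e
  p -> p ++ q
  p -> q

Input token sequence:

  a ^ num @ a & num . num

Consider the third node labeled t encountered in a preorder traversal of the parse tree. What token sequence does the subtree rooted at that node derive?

[e [t [f [p [q a]] ^ [f [p [q num]]]] @ [t [f [p [q a]]]]] & [e [t [f [p [q num]]]] . [e [t [f [p [q num]]]]]]]

num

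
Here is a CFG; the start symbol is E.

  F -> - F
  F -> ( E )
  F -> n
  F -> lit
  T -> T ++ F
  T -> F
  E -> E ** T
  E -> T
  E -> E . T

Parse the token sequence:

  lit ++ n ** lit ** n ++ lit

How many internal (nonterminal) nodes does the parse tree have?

[E [E [E [T [T [F lit]] ++ [F n]]] ** [T [F lit]]] ** [T [T [F n]] ++ [F lit]]]

13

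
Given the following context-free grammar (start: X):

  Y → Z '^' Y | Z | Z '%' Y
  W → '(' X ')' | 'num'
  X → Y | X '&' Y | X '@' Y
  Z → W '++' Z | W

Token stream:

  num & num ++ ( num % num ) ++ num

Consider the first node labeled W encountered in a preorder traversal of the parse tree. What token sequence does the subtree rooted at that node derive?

[X [X [Y [Z [W num]]]] & [Y [Z [W num] ++ [Z [W ( [X [Y [Z [W num]] % [Y [Z [W num]]]]] )] ++ [Z [W num]]]]]]

num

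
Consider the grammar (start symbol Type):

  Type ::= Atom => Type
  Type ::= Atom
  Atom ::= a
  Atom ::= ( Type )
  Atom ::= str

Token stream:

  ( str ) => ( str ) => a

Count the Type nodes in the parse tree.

5

[Type [Atom ( [Type [Atom str]] )] => [Type [Atom ( [Type [Atom str]] )] => [Type [Atom a]]]]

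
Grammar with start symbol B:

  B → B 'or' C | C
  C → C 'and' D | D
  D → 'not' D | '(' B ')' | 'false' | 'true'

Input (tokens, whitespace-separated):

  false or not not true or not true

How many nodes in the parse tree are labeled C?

3

[B [B [B [C [D false]]] or [C [D not [D not [D true]]]]] or [C [D not [D true]]]]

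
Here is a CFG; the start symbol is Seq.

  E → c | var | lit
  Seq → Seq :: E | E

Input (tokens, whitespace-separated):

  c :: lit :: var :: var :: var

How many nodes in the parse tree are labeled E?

[Seq [Seq [Seq [Seq [Seq [E c]] :: [E lit]] :: [E var]] :: [E var]] :: [E var]]

5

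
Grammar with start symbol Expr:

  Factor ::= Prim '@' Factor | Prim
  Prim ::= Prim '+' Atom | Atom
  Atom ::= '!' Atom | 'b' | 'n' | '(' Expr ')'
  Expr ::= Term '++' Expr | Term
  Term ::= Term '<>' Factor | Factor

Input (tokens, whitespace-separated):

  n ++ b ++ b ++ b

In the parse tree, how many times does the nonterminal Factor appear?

4

[Expr [Term [Factor [Prim [Atom n]]]] ++ [Expr [Term [Factor [Prim [Atom b]]]] ++ [Expr [Term [Factor [Prim [Atom b]]]] ++ [Expr [Term [Factor [Prim [Atom b]]]]]]]]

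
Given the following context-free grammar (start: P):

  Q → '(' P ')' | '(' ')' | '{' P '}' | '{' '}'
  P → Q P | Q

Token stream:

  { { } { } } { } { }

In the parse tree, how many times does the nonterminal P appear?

[P [Q { [P [Q { }] [P [Q { }]]] }] [P [Q { }] [P [Q { }]]]]

5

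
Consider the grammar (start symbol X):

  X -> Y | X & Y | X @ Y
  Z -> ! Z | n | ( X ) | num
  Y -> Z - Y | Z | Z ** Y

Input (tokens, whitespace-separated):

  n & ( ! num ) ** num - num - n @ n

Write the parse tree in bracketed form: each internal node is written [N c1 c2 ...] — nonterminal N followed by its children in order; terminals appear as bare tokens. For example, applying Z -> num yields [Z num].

X
X @ Y
X & Y @ Y
Y & Y @ Y
Z & Y @ Y
n & Y @ Y
n & Z ** Y @ Y
n & ( X ) ** Y @ Y
n & ( Y ) ** Y @ Y
n & ( Z ) ** Y @ Y
n & ( ! Z ) ** Y @ Y
n & ( ! num ) ** Y @ Y
n & ( ! num ) ** Z - Y @ Y
n & ( ! num ) ** num - Y @ Y
n & ( ! num ) ** num - Z - Y @ Y
n & ( ! num ) ** num - num - Y @ Y
n & ( ! num ) ** num - num - Z @ Y
n & ( ! num ) ** num - num - n @ Y
n & ( ! num ) ** num - num - n @ Z
n & ( ! num ) ** num - num - n @ n

[X [X [X [Y [Z n]]] & [Y [Z ( [X [Y [Z ! [Z num]]]] )] ** [Y [Z num] - [Y [Z num] - [Y [Z n]]]]]] @ [Y [Z n]]]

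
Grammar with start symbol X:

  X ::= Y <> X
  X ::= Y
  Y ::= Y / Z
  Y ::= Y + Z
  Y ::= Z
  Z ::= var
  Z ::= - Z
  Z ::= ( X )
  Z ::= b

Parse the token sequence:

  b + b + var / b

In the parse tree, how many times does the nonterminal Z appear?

[X [Y [Y [Y [Y [Z b]] + [Z b]] + [Z var]] / [Z b]]]

4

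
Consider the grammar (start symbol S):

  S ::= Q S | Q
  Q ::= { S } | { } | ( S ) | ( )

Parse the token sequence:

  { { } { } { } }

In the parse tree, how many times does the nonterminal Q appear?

[S [Q { [S [Q { }] [S [Q { }] [S [Q { }]]]] }]]

4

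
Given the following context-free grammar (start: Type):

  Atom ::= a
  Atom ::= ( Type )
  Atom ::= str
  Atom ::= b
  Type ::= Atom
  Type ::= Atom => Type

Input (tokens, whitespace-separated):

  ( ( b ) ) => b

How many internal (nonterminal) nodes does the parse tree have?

8

[Type [Atom ( [Type [Atom ( [Type [Atom b]] )]] )] => [Type [Atom b]]]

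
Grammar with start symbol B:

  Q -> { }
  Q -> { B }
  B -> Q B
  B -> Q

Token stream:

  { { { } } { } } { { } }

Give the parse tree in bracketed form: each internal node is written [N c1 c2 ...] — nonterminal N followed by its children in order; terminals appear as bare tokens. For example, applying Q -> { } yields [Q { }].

B
Q B
{ B } B
{ Q B } B
{ { B } B } B
{ { Q } B } B
{ { { } } B } B
{ { { } } Q } B
{ { { } } { } } B
{ { { } } { } } Q
{ { { } } { } } { B }
{ { { } } { } } { Q }
{ { { } } { } } { { } }

[B [Q { [B [Q { [B [Q { }]] }] [B [Q { }]]] }] [B [Q { [B [Q { }]] }]]]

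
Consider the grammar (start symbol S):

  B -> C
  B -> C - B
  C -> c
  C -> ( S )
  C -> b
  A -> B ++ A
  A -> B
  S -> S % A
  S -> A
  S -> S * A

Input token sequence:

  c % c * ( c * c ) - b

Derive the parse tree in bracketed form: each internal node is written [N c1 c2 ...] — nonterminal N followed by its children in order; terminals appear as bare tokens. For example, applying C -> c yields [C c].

[S [S [S [A [B [C c]]]] % [A [B [C c]]]] * [A [B [C ( [S [S [A [B [C c]]]] * [A [B [C c]]]] )] - [B [C b]]]]]

S
S * A
S % A * A
A % A * A
B % A * A
C % A * A
c % A * A
c % B * A
c % C * A
c % c * A
c % c * B
c % c * C - B
c % c * ( S ) - B
c % c * ( S * A ) - B
c % c * ( A * A ) - B
c % c * ( B * A ) - B
c % c * ( C * A ) - B
c % c * ( c * A ) - B
c % c * ( c * B ) - B
c % c * ( c * C ) - B
c % c * ( c * c ) - B
c % c * ( c * c ) - C
c % c * ( c * c ) - b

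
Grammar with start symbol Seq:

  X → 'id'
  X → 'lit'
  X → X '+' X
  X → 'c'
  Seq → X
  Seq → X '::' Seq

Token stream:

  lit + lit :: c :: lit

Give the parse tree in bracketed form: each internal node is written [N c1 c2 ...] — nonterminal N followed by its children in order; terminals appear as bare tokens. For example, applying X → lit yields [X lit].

[Seq [X [X lit] + [X lit]] :: [Seq [X c] :: [Seq [X lit]]]]

Seq
X :: Seq
X + X :: Seq
lit + X :: Seq
lit + lit :: Seq
lit + lit :: X :: Seq
lit + lit :: c :: Seq
lit + lit :: c :: X
lit + lit :: c :: lit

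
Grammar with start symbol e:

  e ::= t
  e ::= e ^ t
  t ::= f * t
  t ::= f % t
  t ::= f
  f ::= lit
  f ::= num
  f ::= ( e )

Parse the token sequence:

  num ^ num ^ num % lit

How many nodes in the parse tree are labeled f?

4

[e [e [e [t [f num]]] ^ [t [f num]]] ^ [t [f num] % [t [f lit]]]]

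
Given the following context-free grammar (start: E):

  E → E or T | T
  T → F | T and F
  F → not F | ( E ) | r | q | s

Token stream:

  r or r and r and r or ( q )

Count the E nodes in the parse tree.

4

[E [E [E [T [F r]]] or [T [T [T [F r]] and [F r]] and [F r]]] or [T [F ( [E [T [F q]]] )]]]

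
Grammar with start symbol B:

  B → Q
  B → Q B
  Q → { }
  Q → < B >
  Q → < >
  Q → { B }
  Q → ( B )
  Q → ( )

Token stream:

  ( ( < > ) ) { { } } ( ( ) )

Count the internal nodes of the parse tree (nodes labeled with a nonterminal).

[B [Q ( [B [Q ( [B [Q < >]] )]] )] [B [Q { [B [Q { }]] }] [B [Q ( [B [Q ( )]] )]]]]

14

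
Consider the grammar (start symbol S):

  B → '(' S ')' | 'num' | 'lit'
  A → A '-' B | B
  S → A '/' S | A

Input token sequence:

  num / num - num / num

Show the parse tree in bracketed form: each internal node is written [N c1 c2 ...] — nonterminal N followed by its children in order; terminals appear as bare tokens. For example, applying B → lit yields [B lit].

[S [A [B num]] / [S [A [A [B num]] - [B num]] / [S [A [B num]]]]]

S
A / S
B / S
num / S
num / A / S
num / A - B / S
num / B - B / S
num / num - B / S
num / num - num / S
num / num - num / A
num / num - num / B
num / num - num / num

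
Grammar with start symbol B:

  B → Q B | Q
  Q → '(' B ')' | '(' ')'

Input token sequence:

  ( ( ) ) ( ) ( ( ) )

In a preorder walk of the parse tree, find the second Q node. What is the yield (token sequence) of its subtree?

( )

[B [Q ( [B [Q ( )]] )] [B [Q ( )] [B [Q ( [B [Q ( )]] )]]]]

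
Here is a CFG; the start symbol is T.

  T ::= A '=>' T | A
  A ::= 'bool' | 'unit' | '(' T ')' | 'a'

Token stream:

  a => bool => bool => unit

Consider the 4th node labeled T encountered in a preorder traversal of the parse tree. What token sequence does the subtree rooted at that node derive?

unit

[T [A a] => [T [A bool] => [T [A bool] => [T [A unit]]]]]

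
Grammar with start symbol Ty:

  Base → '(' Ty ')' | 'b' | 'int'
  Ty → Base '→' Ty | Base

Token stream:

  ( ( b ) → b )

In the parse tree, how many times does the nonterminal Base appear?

4

[Ty [Base ( [Ty [Base ( [Ty [Base b]] )] → [Ty [Base b]]] )]]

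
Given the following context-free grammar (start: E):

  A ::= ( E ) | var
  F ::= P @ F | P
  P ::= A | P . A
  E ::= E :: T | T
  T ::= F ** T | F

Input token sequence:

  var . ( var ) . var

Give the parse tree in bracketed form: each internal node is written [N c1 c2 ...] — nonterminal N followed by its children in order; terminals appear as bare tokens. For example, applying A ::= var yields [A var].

E
T
F
P
P . A
P . A . A
A . A . A
var . A . A
var . ( E ) . A
var . ( T ) . A
var . ( F ) . A
var . ( P ) . A
var . ( A ) . A
var . ( var ) . A
var . ( var ) . var

[E [T [F [P [P [P [A var]] . [A ( [E [T [F [P [A var]]]]] )]] . [A var]]]]]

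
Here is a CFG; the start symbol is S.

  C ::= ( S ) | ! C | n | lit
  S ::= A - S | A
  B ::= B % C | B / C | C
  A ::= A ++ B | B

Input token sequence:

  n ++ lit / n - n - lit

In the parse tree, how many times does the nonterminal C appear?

[S [A [A [B [C n]]] ++ [B [B [C lit]] / [C n]]] - [S [A [B [C n]]] - [S [A [B [C lit]]]]]]

5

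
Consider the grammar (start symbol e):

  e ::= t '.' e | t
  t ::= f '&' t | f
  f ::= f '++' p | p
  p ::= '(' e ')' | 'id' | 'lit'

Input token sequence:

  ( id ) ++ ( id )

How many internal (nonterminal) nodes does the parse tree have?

14

[e [t [f [f [p ( [e [t [f [p id]]]] )]] ++ [p ( [e [t [f [p id]]]] )]]]]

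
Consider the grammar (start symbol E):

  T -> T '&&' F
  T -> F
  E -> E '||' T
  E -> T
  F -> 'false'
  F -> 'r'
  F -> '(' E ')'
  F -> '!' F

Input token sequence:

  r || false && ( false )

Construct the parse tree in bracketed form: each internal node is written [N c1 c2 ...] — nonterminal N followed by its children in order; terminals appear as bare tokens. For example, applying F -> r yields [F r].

E
E || T
T || T
F || T
r || T
r || T && F
r || F && F
r || false && F
r || false && ( E )
r || false && ( T )
r || false && ( F )
r || false && ( false )

[E [E [T [F r]]] || [T [T [F false]] && [F ( [E [T [F false]]] )]]]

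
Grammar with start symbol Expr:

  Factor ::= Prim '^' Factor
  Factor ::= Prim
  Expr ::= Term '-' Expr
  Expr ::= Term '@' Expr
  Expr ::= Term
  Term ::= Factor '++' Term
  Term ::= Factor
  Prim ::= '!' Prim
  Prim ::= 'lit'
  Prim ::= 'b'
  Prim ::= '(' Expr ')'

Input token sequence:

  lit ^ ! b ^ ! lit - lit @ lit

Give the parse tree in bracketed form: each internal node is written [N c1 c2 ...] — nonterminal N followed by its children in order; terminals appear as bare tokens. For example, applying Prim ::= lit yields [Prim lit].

[Expr [Term [Factor [Prim lit] ^ [Factor [Prim ! [Prim b]] ^ [Factor [Prim ! [Prim lit]]]]]] - [Expr [Term [Factor [Prim lit]]] @ [Expr [Term [Factor [Prim lit]]]]]]

Expr
Term - Expr
Factor - Expr
Prim ^ Factor - Expr
lit ^ Factor - Expr
lit ^ Prim ^ Factor - Expr
lit ^ ! Prim ^ Factor - Expr
lit ^ ! b ^ Factor - Expr
lit ^ ! b ^ Prim - Expr
lit ^ ! b ^ ! Prim - Expr
lit ^ ! b ^ ! lit - Expr
lit ^ ! b ^ ! lit - Term @ Expr
lit ^ ! b ^ ! lit - Factor @ Expr
lit ^ ! b ^ ! lit - Prim @ Expr
lit ^ ! b ^ ! lit - lit @ Expr
lit ^ ! b ^ ! lit - lit @ Term
lit ^ ! b ^ ! lit - lit @ Factor
lit ^ ! b ^ ! lit - lit @ Prim
lit ^ ! b ^ ! lit - lit @ lit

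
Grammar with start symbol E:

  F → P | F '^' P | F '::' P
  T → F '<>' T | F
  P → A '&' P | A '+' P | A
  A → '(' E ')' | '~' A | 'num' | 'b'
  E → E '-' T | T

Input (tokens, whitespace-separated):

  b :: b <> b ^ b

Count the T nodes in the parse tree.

2

[E [T [F [F [P [A b]]] :: [P [A b]]] <> [T [F [F [P [A b]]] ^ [P [A b]]]]]]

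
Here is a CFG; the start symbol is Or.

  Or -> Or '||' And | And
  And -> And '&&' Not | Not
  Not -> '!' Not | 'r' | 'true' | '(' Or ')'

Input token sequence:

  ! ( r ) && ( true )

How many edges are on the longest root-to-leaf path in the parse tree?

[Or [And [And [Not ! [Not ( [Or [And [Not r]]] )]]] && [Not ( [Or [And [Not true]]] )]]]

8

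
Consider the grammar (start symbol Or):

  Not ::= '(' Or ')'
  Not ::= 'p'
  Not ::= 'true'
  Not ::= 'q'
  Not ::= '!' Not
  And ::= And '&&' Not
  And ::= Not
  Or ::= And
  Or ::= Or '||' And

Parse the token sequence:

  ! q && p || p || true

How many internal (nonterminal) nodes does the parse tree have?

[Or [Or [Or [And [And [Not ! [Not q]]] && [Not p]]] || [And [Not p]]] || [And [Not true]]]

12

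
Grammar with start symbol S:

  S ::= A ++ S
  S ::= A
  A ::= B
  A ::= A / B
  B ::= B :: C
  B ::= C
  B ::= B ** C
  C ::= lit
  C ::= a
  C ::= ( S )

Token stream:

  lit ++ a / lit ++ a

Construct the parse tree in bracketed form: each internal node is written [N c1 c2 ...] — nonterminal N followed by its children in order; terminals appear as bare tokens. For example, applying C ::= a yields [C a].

S
A ++ S
B ++ S
C ++ S
lit ++ S
lit ++ A ++ S
lit ++ A / B ++ S
lit ++ B / B ++ S
lit ++ C / B ++ S
lit ++ a / B ++ S
lit ++ a / C ++ S
lit ++ a / lit ++ S
lit ++ a / lit ++ A
lit ++ a / lit ++ B
lit ++ a / lit ++ C
lit ++ a / lit ++ a

[S [A [B [C lit]]] ++ [S [A [A [B [C a]]] / [B [C lit]]] ++ [S [A [B [C a]]]]]]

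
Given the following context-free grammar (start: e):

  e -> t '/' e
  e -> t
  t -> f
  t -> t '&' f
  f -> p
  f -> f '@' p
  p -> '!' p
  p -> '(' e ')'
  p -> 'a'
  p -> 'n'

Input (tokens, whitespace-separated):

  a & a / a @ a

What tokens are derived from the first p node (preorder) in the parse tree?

a

[e [t [t [f [p a]]] & [f [p a]]] / [e [t [f [f [p a]] @ [p a]]]]]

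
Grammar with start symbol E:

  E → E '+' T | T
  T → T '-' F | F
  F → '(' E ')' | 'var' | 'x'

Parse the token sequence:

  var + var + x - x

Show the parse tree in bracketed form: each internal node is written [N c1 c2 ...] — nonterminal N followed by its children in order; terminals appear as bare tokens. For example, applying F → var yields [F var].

[E [E [E [T [F var]]] + [T [F var]]] + [T [T [F x]] - [F x]]]

E
E + T
E + T + T
T + T + T
F + T + T
var + T + T
var + F + T
var + var + T
var + var + T - F
var + var + F - F
var + var + x - F
var + var + x - x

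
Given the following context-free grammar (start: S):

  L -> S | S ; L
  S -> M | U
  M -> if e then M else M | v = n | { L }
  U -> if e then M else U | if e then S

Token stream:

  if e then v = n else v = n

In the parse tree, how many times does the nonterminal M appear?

3

[S [M if e then [M v = n] else [M v = n]]]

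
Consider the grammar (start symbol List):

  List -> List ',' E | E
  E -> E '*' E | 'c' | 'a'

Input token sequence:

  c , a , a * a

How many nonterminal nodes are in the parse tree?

8

[List [List [List [E c]] , [E a]] , [E [E a] * [E a]]]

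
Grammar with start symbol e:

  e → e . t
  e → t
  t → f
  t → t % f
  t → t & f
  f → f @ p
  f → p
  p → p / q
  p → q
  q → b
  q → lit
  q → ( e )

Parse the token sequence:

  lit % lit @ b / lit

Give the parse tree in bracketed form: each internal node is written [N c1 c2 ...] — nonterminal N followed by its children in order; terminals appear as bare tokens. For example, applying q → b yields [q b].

e
t
t % f
f % f
p % f
q % f
lit % f
lit % f @ p
lit % p @ p
lit % q @ p
lit % lit @ p
lit % lit @ p / q
lit % lit @ q / q
lit % lit @ b / q
lit % lit @ b / lit

[e [t [t [f [p [q lit]]]] % [f [f [p [q lit]]] @ [p [p [q b]] / [q lit]]]]]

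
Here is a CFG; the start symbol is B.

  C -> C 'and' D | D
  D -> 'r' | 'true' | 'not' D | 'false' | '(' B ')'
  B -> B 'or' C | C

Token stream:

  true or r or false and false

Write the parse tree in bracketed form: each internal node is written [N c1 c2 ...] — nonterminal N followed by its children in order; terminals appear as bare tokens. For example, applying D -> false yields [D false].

[B [B [B [C [D true]]] or [C [D r]]] or [C [C [D false]] and [D false]]]

B
B or C
B or C or C
C or C or C
D or C or C
true or C or C
true or D or C
true or r or C
true or r or C and D
true or r or D and D
true or r or false and D
true or r or false and false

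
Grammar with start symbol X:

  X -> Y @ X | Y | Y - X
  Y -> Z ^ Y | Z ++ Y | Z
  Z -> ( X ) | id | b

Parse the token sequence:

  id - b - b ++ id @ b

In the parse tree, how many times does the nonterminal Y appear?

[X [Y [Z id]] - [X [Y [Z b]] - [X [Y [Z b] ++ [Y [Z id]]] @ [X [Y [Z b]]]]]]

5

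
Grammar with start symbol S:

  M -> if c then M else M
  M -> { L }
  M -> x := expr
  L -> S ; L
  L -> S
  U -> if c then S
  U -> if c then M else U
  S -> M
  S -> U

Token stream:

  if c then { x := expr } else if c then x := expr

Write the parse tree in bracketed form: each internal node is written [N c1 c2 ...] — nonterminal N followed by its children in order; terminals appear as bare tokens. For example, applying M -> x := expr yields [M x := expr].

S
U
if c then M else U
if c then { L } else U
if c then { S } else U
if c then { M } else U
if c then { x := expr } else U
if c then { x := expr } else if c then S
if c then { x := expr } else if c then M
if c then { x := expr } else if c then x := expr

[S [U if c then [M { [L [S [M x := expr]]] }] else [U if c then [S [M x := expr]]]]]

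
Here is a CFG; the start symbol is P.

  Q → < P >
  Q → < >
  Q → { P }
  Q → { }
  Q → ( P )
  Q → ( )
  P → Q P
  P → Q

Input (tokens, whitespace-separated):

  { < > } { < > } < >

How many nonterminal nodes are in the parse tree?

10

[P [Q { [P [Q < >]] }] [P [Q { [P [Q < >]] }] [P [Q < >]]]]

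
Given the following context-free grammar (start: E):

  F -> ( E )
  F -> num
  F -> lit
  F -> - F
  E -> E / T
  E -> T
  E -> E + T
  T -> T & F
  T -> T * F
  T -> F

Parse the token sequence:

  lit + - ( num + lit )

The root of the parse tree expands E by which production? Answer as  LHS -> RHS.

[E [E [T [F lit]]] + [T [F - [F ( [E [E [T [F num]]] + [T [F lit]]] )]]]]

E -> E + T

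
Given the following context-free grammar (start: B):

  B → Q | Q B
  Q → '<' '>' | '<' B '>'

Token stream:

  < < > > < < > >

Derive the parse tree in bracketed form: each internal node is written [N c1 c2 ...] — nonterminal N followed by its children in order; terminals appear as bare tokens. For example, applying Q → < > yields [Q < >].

[B [Q < [B [Q < >]] >] [B [Q < [B [Q < >]] >]]]

B
Q B
< B > B
< Q > B
< < > > B
< < > > Q
< < > > < B >
< < > > < Q >
< < > > < < > >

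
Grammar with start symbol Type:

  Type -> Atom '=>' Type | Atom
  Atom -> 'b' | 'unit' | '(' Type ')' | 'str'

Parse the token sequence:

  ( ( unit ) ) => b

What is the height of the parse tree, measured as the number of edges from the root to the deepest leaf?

[Type [Atom ( [Type [Atom ( [Type [Atom unit]] )]] )] => [Type [Atom b]]]

6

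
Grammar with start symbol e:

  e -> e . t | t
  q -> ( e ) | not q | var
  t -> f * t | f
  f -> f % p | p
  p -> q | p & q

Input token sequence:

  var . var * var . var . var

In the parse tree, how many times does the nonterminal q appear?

5

[e [e [e [e [t [f [p [q var]]]]] . [t [f [p [q var]]] * [t [f [p [q var]]]]]] . [t [f [p [q var]]]]] . [t [f [p [q var]]]]]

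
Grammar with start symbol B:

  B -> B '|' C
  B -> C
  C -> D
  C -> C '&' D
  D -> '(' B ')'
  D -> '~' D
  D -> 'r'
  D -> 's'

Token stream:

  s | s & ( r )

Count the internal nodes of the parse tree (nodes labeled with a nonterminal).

11

[B [B [C [D s]]] | [C [C [D s]] & [D ( [B [C [D r]]] )]]]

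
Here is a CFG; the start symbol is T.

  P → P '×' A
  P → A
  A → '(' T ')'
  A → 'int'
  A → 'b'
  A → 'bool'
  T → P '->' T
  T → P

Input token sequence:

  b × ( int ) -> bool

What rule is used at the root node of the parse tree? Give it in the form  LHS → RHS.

T → P '->' T

[T [P [P [A b]] × [A ( [T [P [A int]]] )]] -> [T [P [A bool]]]]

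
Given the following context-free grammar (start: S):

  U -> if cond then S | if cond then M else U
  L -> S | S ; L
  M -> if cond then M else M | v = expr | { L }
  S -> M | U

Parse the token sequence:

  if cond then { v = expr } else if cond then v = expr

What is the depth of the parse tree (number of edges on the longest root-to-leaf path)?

[S [U if cond then [M { [L [S [M v = expr]]] }] else [U if cond then [S [M v = expr]]]]]

6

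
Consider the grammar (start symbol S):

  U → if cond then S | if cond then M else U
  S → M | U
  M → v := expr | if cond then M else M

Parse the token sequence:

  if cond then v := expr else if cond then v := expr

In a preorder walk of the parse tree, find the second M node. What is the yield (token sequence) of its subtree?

v := expr

[S [U if cond then [M v := expr] else [U if cond then [S [M v := expr]]]]]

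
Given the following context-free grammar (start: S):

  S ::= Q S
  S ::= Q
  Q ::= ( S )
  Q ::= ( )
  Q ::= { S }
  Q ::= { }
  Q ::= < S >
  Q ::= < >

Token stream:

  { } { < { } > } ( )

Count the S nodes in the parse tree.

[S [Q { }] [S [Q { [S [Q < [S [Q { }]] >]] }] [S [Q ( )]]]]

5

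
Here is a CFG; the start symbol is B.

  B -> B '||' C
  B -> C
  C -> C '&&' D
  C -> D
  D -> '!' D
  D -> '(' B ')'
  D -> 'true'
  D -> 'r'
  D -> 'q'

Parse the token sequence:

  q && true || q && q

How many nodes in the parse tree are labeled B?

2

[B [B [C [C [D q]] && [D true]]] || [C [C [D q]] && [D q]]]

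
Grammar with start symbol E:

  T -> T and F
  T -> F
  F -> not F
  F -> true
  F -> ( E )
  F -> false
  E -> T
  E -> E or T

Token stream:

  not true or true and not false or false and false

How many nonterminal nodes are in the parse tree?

15

[E [E [E [T [F not [F true]]]] or [T [T [F true]] and [F not [F false]]]] or [T [T [F false]] and [F false]]]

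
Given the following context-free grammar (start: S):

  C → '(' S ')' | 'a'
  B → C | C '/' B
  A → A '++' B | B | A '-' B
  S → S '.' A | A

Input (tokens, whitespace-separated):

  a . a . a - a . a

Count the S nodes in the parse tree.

[S [S [S [S [A [B [C a]]]] . [A [B [C a]]]] . [A [A [B [C a]]] - [B [C a]]]] . [A [B [C a]]]]

4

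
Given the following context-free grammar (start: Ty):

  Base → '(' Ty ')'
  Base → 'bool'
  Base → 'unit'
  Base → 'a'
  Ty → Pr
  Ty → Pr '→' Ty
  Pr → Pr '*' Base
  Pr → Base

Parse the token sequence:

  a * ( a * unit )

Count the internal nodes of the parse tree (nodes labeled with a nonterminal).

[Ty [Pr [Pr [Base a]] * [Base ( [Ty [Pr [Pr [Base a]] * [Base unit]]] )]]]

10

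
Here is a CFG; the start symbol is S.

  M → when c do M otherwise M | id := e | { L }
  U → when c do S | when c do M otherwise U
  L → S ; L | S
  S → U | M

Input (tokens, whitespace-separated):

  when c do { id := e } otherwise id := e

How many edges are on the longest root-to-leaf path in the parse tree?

6

[S [M when c do [M { [L [S [M id := e]]] }] otherwise [M id := e]]]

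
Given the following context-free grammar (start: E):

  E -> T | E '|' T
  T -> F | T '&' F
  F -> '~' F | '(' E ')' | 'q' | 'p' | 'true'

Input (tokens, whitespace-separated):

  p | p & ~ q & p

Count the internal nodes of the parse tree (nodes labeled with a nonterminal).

11

[E [E [T [F p]]] | [T [T [T [F p]] & [F ~ [F q]]] & [F p]]]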